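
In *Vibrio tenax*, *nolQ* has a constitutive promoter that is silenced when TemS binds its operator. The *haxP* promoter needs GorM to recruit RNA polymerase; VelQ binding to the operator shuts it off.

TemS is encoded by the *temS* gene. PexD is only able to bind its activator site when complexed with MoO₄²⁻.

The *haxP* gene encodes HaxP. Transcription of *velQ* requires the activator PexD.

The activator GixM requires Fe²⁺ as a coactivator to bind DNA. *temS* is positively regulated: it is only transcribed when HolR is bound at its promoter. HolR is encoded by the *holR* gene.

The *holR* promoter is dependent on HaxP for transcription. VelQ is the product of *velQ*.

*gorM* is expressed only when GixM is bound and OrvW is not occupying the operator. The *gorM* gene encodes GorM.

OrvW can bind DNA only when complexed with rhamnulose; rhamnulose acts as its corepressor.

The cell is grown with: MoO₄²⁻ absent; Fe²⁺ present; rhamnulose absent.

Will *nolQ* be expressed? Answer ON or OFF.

OFF

Fe²⁺ is present, so GixM is active.
Rhamnulose is absent, so OrvW is inactive.
No repressor is bound and GixM is active, so *gorM* is transcribed.
So GorM is produced and active.
MoO₄²⁻ is absent, so PexD is inactive.
Required activator PexD is absent, so *velQ* is not transcribed.
So VelQ is not produced.
No repressor is bound and GorM is active, so *haxP* is transcribed.
So HaxP is produced and active.
No repressor is bound and HaxP is active, so *holR* is transcribed.
So HolR is produced and active.
No repressor is bound and HolR is active, so *temS* is transcribed.
So TemS is produced and active.
With repressor TemS bound, *nolQ* is not transcribed.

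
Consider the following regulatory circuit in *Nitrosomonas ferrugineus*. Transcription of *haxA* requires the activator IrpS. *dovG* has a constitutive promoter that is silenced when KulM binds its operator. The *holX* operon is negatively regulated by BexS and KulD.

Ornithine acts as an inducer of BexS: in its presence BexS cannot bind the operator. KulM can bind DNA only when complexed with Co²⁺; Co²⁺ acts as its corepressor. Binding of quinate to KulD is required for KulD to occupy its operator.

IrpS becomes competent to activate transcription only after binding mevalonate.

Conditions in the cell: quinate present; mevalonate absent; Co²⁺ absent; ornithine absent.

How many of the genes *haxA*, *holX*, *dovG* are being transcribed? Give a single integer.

1

Mevalonate is absent, so IrpS is inactive.
Required activator IrpS is absent, so *haxA* is not transcribed.
→ *haxA* is OFF.
Ornithine is absent, so BexS is active.
Quinate is present, so KulD is active.
With repressor BexS bound, *holX* is not transcribed.
→ *holX* is OFF.
Co²⁺ is absent, so KulM is inactive.
With no repressor bound, *dovG* is transcribed.
→ *dovG* is ON.
1 of the 3 genes is transcribed.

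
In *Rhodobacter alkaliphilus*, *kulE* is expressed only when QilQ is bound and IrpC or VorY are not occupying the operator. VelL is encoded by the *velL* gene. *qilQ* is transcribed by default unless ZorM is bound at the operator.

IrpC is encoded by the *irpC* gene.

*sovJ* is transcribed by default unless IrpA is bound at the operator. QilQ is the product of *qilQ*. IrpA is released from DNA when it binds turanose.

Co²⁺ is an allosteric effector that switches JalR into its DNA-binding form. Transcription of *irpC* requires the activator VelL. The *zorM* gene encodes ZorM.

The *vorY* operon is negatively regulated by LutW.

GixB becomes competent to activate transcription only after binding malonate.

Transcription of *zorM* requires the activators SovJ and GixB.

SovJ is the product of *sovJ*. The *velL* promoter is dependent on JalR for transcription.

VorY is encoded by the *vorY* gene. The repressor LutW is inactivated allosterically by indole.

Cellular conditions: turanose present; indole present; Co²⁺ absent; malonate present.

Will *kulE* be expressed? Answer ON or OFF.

Co²⁺ is absent, so JalR is inactive.
Required activator JalR is absent, so *velL* is not transcribed.
So VelL is not produced.
Required activator VelL is absent, so *irpC* is not transcribed.
So IrpC is not produced.
Indole is present, so LutW is inactive.
With no repressor bound, *vorY* is transcribed.
So VorY is produced and active.
Turanose is present, so IrpA is inactive.
With no repressor bound, *sovJ* is transcribed.
So SovJ is produced and active.
Malonate is present, so GixB is active.
No repressor is bound and SovJ and GixB are active, so *zorM* is transcribed.
So ZorM is produced and active.
With repressor ZorM bound, *qilQ* is not transcribed.
So QilQ is not produced.
With repressor VorY bound, *kulE* is not transcribed.

OFF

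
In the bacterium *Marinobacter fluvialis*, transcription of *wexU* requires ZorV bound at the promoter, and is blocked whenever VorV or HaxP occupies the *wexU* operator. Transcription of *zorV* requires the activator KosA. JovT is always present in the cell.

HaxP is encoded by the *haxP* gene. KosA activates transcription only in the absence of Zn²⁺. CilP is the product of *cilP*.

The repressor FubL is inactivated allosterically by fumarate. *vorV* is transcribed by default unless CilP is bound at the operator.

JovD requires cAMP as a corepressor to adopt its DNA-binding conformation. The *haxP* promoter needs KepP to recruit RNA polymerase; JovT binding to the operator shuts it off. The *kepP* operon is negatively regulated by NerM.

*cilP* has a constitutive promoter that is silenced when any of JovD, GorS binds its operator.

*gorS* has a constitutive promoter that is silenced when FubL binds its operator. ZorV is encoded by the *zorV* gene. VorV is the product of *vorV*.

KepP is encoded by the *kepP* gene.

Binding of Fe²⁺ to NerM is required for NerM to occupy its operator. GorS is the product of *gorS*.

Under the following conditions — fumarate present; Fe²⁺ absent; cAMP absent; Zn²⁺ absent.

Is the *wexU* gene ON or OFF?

Zn²⁺ is absent, so KosA is active.
No repressor is bound and KosA is active, so *zorV* is transcribed.
So ZorV is produced and active.
cAMP is absent, so JovD is inactive.
Fumarate is present, so FubL is inactive.
With no repressor bound, *gorS* is transcribed.
So GorS is produced and active.
With repressor GorS bound, *cilP* is not transcribed.
So CilP is not produced.
With no repressor bound, *vorV* is transcribed.
So VorV is produced and active.
JovT is produced constitutively and is active.
Fe²⁺ is absent, so NerM is inactive.
With no repressor bound, *kepP* is transcribed.
So KepP is produced and active.
With repressor JovT bound, *haxP* is not transcribed.
So HaxP is not produced.
With repressor VorV bound, *wexU* is not transcribed.

OFF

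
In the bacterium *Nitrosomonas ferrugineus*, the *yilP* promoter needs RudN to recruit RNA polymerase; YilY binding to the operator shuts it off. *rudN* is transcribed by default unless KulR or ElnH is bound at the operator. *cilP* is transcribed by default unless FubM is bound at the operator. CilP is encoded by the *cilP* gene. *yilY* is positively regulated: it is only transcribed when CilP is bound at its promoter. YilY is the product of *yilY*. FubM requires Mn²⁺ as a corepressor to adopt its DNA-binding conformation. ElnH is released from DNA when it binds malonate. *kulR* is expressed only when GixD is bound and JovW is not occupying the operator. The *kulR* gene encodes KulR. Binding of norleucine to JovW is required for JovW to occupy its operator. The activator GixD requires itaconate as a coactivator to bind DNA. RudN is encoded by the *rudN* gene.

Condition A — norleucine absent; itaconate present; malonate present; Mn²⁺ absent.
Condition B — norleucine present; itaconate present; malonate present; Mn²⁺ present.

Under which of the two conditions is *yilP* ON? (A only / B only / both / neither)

B only

Condition A:
Norleucine is absent, so JovW is inactive.
Itaconate is present, so GixD is active.
No repressor is bound and GixD is active, so *kulR* is transcribed.
So KulR is produced and active.
Malonate is present, so ElnH is inactive.
With repressor KulR bound, *rudN* is not transcribed.
So RudN is not produced.
Mn²⁺ is absent, so FubM is inactive.
With no repressor bound, *cilP* is transcribed.
So CilP is produced and active.
No repressor is bound and CilP is active, so *yilY* is transcribed.
So YilY is produced and active.
With repressor YilY bound, *yilP* is not transcribed.
→ *yilP* is OFF in A.
Condition B:
Norleucine is present, so JovW is active.
Itaconate is present, so GixD is active.
With repressor JovW bound, *kulR* is not transcribed.
So KulR is not produced.
Malonate is present, so ElnH is inactive.
With no repressor bound, *rudN* is transcribed.
So RudN is produced and active.
Mn²⁺ is present, so FubM is active.
With repressor FubM bound, *cilP* is not transcribed.
So CilP is not produced.
Required activator CilP is absent, so *yilY* is not transcribed.
So YilY is not produced.
No repressor is bound and RudN is active, so *yilP* is transcribed.
→ *yilP* is ON in B.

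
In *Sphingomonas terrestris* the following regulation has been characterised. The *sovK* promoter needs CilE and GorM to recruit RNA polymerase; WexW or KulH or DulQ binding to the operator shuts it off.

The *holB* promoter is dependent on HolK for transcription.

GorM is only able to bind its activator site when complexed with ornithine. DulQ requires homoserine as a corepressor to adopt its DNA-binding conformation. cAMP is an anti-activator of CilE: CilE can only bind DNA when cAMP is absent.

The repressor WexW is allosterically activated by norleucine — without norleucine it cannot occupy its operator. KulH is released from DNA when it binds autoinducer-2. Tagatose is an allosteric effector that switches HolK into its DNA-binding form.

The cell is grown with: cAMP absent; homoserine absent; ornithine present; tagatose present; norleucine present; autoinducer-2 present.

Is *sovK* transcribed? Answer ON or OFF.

OFF

cAMP is absent, so CilE is active.
Norleucine is present, so WexW is active.
Autoinducer-2 is present, so KulH is inactive.
Ornithine is present, so GorM is active.
Homoserine is absent, so DulQ is inactive.
With repressor WexW bound, *sovK* is not transcribed.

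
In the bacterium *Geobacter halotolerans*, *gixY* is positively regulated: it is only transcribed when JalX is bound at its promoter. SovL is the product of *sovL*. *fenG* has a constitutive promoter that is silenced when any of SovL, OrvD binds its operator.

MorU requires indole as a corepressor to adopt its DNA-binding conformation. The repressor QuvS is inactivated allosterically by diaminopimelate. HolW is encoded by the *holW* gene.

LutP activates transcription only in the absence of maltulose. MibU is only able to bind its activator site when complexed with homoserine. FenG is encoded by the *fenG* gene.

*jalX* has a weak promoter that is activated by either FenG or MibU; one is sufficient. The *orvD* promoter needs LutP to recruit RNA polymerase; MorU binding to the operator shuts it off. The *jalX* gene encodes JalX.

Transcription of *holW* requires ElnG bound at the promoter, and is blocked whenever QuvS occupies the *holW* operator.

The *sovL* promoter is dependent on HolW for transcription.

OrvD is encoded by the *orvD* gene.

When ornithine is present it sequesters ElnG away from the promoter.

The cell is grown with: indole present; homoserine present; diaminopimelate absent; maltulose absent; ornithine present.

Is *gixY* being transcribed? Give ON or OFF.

Diaminopimelate is absent, so QuvS is active.
Ornithine is present, so ElnG is inactive.
With repressor QuvS bound, *holW* is not transcribed.
So HolW is not produced.
Required activator HolW is absent, so *sovL* is not transcribed.
So SovL is not produced.
Indole is present, so MorU is active.
Maltulose is absent, so LutP is active.
With repressor MorU bound, *orvD* is not transcribed.
So OrvD is not produced.
With no repressor bound, *fenG* is transcribed.
So FenG is produced and active.
Homoserine is present, so MibU is active.
Activator FenG is present, so *jalX* is transcribed.
So JalX is produced and active.
No repressor is bound and JalX is active, so *gixY* is transcribed.

ON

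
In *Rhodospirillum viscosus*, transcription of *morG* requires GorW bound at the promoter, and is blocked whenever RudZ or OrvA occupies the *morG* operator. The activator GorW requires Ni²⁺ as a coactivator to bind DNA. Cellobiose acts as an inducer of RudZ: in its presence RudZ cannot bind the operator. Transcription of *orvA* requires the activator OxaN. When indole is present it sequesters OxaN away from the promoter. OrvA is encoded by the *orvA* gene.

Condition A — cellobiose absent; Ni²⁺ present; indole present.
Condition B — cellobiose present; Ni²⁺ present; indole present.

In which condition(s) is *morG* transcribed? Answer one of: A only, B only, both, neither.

B only

Condition A:
Cellobiose is absent, so RudZ is active.
Ni²⁺ is present, so GorW is active.
Indole is present, so OxaN is inactive.
Required activator OxaN is absent, so *orvA* is not transcribed.
So OrvA is not produced.
With repressor RudZ bound, *morG* is not transcribed.
→ *morG* is OFF in A.
Condition B:
Cellobiose is present, so RudZ is inactive.
Ni²⁺ is present, so GorW is active.
Indole is present, so OxaN is inactive.
Required activator OxaN is absent, so *orvA* is not transcribed.
So OrvA is not produced.
No repressor is bound and GorW is active, so *morG* is transcribed.
→ *morG* is ON in B.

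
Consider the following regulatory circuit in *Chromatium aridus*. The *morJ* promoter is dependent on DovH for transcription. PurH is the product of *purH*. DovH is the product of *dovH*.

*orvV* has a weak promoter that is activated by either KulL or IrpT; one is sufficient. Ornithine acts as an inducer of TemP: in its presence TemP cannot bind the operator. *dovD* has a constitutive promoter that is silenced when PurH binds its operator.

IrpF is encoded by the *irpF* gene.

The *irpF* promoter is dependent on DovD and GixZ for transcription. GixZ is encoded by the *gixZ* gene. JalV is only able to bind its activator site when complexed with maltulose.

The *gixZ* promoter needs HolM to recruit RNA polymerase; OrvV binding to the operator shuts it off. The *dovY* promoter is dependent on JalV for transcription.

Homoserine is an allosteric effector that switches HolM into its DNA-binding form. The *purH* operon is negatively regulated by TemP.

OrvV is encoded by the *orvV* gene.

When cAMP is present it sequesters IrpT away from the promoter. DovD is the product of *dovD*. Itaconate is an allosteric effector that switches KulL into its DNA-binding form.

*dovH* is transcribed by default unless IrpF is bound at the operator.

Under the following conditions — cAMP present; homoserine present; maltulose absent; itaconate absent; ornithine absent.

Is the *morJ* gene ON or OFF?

Ornithine is absent, so TemP is active.
With repressor TemP bound, *purH* is not transcribed.
So PurH is not produced.
With no repressor bound, *dovD* is transcribed.
So DovD is produced and active.
Homoserine is present, so HolM is active.
Itaconate is absent, so KulL is inactive.
cAMP is present, so IrpT is inactive.
No activator is available at the *orvV* promoter, so *orvV* is not transcribed.
So OrvV is not produced.
No repressor is bound and HolM is active, so *gixZ* is transcribed.
So GixZ is produced and active.
No repressor is bound and DovD and GixZ are active, so *irpF* is transcribed.
So IrpF is produced and active.
With repressor IrpF bound, *dovH* is not transcribed.
So DovH is not produced.
Required activator DovH is absent, so *morJ* is not transcribed.

OFF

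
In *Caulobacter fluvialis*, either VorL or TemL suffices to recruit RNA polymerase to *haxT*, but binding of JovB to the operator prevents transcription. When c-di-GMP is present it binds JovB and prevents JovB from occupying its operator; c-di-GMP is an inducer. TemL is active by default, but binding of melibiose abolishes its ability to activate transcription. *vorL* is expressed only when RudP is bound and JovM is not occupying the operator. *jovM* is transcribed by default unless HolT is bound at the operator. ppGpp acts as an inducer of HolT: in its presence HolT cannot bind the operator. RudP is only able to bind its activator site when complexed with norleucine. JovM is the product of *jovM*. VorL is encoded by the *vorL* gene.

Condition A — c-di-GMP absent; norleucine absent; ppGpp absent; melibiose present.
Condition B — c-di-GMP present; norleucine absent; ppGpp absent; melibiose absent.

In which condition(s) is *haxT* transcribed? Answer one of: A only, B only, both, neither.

B only

Condition A:
c-di-GMP is absent, so JovB is active.
Norleucine is absent, so RudP is inactive.
ppGpp is absent, so HolT is active.
With repressor HolT bound, *jovM* is not transcribed.
So JovM is not produced.
Required activator RudP is absent, so *vorL* is not transcribed.
So VorL is not produced.
Melibiose is present, so TemL is inactive.
With repressor JovB bound, *haxT* is not transcribed.
→ *haxT* is OFF in A.
Condition B:
c-di-GMP is present, so JovB is inactive.
Norleucine is absent, so RudP is inactive.
ppGpp is absent, so HolT is active.
With repressor HolT bound, *jovM* is not transcribed.
So JovM is not produced.
Required activator RudP is absent, so *vorL* is not transcribed.
So VorL is not produced.
Melibiose is absent, so TemL is active.
Activator TemL is present, so *haxT* is transcribed.
→ *haxT* is ON in B.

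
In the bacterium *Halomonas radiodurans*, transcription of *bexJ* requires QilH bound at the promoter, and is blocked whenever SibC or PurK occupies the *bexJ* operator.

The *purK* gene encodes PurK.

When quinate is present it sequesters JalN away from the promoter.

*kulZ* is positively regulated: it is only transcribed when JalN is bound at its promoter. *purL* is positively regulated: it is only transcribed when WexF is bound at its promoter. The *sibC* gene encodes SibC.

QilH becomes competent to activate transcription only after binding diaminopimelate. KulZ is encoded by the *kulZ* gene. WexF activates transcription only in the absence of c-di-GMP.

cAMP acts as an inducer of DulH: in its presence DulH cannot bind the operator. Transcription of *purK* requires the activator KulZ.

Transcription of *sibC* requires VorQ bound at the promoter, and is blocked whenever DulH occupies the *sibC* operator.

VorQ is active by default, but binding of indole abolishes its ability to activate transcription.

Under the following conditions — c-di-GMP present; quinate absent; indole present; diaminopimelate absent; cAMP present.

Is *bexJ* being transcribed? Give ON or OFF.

OFF

cAMP is present, so DulH is inactive.
Indole is present, so VorQ is inactive.
Required activator VorQ is absent, so *sibC* is not transcribed.
So SibC is not produced.
Quinate is absent, so JalN is active.
No repressor is bound and JalN is active, so *kulZ* is transcribed.
So KulZ is produced and active.
No repressor is bound and KulZ is active, so *purK* is transcribed.
So PurK is produced and active.
Diaminopimelate is absent, so QilH is inactive.
With repressor PurK bound, *bexJ* is not transcribed.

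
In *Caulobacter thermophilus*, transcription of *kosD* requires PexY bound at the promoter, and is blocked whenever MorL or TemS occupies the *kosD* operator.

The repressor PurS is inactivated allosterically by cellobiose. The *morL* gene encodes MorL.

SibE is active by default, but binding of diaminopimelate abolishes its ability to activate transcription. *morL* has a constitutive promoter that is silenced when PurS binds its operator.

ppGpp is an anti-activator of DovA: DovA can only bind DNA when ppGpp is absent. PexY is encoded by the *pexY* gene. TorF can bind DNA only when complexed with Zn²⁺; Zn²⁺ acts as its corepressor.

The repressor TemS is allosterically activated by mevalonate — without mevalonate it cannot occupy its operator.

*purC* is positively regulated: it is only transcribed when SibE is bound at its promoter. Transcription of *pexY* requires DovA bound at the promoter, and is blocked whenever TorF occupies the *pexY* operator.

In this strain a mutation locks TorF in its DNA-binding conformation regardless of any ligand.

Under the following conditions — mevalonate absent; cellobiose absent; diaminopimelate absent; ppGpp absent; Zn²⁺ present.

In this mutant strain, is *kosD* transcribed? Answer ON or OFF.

Cellobiose is absent, so PurS is active.
With repressor PurS bound, *morL* is not transcribed.
So MorL is not produced.
ppGpp is absent, so DovA is active.
TorF is constitutively active in this strain.
With repressor TorF bound, *pexY* is not transcribed.
So PexY is not produced.
Mevalonate is absent, so TemS is inactive.
Required activator PexY is absent, so *kosD* is not transcribed.

OFF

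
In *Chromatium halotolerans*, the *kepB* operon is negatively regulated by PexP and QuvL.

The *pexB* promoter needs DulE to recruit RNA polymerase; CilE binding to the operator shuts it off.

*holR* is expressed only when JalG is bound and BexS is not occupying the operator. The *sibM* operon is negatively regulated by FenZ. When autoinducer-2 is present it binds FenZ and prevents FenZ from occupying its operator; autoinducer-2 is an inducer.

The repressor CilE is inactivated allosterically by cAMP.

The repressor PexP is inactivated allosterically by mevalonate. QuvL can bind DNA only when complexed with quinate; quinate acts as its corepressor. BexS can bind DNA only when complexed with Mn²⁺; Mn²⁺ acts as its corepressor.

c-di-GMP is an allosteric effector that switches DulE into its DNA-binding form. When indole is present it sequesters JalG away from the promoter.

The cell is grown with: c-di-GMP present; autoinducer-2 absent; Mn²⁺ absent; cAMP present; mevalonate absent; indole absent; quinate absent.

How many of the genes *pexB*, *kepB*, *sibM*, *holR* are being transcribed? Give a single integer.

cAMP is present, so CilE is inactive.
c-di-GMP is present, so DulE is active.
No repressor is bound and DulE is active, so *pexB* is transcribed.
→ *pexB* is ON.
Mevalonate is absent, so PexP is active.
Quinate is absent, so QuvL is inactive.
With repressor PexP bound, *kepB* is not transcribed.
→ *kepB* is OFF.
Autoinducer-2 is absent, so FenZ is active.
With repressor FenZ bound, *sibM* is not transcribed.
→ *sibM* is OFF.
Mn²⁺ is absent, so BexS is inactive.
Indole is absent, so JalG is active.
No repressor is bound and JalG is active, so *holR* is transcribed.
→ *holR* is ON.
2 of the 4 genes are transcribed.

2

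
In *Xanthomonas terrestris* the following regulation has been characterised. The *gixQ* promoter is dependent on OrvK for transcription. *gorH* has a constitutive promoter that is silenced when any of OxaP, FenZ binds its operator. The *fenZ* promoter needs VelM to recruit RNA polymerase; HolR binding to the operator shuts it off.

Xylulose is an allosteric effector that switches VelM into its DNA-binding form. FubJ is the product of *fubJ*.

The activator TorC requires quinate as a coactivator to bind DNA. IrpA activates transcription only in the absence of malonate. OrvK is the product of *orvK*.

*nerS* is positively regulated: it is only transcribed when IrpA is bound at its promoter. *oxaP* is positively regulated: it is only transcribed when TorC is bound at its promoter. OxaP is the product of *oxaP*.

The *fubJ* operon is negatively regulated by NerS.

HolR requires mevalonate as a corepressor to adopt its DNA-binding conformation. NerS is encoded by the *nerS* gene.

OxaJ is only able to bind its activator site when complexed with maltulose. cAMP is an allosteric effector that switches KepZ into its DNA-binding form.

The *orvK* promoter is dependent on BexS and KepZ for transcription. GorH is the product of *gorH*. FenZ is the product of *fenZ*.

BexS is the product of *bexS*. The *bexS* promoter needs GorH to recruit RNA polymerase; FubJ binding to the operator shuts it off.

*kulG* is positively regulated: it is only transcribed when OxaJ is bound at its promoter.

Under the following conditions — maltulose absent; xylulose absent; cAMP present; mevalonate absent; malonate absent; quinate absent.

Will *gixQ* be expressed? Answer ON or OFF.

Malonate is absent, so IrpA is active.
No repressor is bound and IrpA is active, so *nerS* is transcribed.
So NerS is produced and active.
With repressor NerS bound, *fubJ* is not transcribed.
So FubJ is not produced.
Quinate is absent, so TorC is inactive.
Required activator TorC is absent, so *oxaP* is not transcribed.
So OxaP is not produced.
Mevalonate is absent, so HolR is inactive.
Xylulose is absent, so VelM is inactive.
Required activator VelM is absent, so *fenZ* is not transcribed.
So FenZ is not produced.
With no repressor bound, *gorH* is transcribed.
So GorH is produced and active.
No repressor is bound and GorH is active, so *bexS* is transcribed.
So BexS is produced and active.
cAMP is present, so KepZ is active.
No repressor is bound and BexS and KepZ are active, so *orvK* is transcribed.
So OrvK is produced and active.
No repressor is bound and OrvK is active, so *gixQ* is transcribed.

ON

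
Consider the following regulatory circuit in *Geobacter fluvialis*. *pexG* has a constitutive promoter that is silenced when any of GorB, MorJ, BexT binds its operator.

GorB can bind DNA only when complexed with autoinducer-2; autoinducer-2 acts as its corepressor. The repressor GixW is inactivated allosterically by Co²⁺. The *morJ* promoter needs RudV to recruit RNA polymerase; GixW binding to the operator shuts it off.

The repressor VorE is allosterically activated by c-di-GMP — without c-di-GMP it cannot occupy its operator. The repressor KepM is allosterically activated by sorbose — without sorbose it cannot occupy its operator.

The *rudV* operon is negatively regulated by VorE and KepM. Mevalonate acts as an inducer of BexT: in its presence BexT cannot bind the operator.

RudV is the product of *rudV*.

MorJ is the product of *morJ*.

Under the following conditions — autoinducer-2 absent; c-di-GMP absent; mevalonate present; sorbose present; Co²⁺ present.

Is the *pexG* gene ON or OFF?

Autoinducer-2 is absent, so GorB is inactive.
c-di-GMP is absent, so VorE is inactive.
Sorbose is present, so KepM is active.
With repressor KepM bound, *rudV* is not transcribed.
So RudV is not produced.
Co²⁺ is present, so GixW is inactive.
Required activator RudV is absent, so *morJ* is not transcribed.
So MorJ is not produced.
Mevalonate is present, so BexT is inactive.
With no repressor bound, *pexG* is transcribed.

ON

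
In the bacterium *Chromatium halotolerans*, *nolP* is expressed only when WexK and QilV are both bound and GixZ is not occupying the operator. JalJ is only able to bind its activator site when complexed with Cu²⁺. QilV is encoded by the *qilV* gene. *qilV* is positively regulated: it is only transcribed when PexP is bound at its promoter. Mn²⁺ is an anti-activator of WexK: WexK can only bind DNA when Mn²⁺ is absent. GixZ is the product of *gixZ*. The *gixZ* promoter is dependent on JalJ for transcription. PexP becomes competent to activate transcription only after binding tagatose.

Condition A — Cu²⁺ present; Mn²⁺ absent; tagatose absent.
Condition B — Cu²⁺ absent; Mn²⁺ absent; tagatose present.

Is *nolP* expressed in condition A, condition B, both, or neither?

Condition A:
Cu²⁺ is present, so JalJ is active.
No repressor is bound and JalJ is active, so *gixZ* is transcribed.
So GixZ is produced and active.
Mn²⁺ is absent, so WexK is active.
Tagatose is absent, so PexP is inactive.
Required activator PexP is absent, so *qilV* is not transcribed.
So QilV is not produced.
With repressor GixZ bound, *nolP* is not transcribed.
→ *nolP* is OFF in A.
Condition B:
Cu²⁺ is absent, so JalJ is inactive.
Required activator JalJ is absent, so *gixZ* is not transcribed.
So GixZ is not produced.
Mn²⁺ is absent, so WexK is active.
Tagatose is present, so PexP is active.
No repressor is bound and PexP is active, so *qilV* is transcribed.
So QilV is produced and active.
No repressor is bound and WexK and QilV are active, so *nolP* is transcribed.
→ *nolP* is ON in B.

B only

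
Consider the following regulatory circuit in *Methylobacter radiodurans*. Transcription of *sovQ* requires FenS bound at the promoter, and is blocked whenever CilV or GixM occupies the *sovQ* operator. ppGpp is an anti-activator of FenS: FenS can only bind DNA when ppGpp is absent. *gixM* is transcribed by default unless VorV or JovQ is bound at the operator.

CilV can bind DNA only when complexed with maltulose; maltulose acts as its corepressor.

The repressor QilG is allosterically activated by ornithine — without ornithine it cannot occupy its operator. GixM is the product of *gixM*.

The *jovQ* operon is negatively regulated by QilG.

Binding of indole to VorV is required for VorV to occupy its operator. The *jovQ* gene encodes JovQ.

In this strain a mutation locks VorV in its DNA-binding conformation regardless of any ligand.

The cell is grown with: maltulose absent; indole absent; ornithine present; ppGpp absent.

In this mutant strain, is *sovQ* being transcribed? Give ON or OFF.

ON

Maltulose is absent, so CilV is inactive.
VorV is constitutively active in this strain.
Ornithine is present, so QilG is active.
With repressor QilG bound, *jovQ* is not transcribed.
So JovQ is not produced.
With repressor VorV bound, *gixM* is not transcribed.
So GixM is not produced.
ppGpp is absent, so FenS is active.
No repressor is bound and FenS is active, so *sovQ* is transcribed.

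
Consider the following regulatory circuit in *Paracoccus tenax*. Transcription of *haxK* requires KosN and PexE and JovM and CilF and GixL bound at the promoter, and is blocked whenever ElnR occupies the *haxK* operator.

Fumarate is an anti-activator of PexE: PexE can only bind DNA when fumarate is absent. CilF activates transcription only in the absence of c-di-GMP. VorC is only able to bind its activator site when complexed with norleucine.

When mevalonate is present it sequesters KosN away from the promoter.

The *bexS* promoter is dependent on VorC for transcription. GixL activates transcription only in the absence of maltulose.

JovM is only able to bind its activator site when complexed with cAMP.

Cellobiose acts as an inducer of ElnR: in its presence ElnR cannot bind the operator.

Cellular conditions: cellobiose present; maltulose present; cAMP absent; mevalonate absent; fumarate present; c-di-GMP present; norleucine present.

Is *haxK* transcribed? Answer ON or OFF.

OFF

Cellobiose is present, so ElnR is inactive.
Mevalonate is absent, so KosN is active.
Fumarate is present, so PexE is inactive.
cAMP is absent, so JovM is inactive.
c-di-GMP is present, so CilF is inactive.
Maltulose is present, so GixL is inactive.
Required activator PexE is absent, so *haxK* is not transcribed.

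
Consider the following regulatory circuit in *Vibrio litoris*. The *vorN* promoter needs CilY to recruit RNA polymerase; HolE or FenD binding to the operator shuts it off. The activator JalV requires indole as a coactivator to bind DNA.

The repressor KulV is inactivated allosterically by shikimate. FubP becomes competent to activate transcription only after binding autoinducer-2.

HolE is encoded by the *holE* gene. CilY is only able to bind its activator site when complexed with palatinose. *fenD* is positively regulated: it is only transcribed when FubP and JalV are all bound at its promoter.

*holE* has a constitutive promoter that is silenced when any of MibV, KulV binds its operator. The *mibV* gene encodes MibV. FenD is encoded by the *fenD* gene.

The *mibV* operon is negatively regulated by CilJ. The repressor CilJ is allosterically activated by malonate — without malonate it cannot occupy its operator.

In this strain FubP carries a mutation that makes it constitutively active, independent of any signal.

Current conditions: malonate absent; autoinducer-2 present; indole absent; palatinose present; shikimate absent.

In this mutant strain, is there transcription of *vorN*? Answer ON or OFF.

Palatinose is present, so CilY is active.
Malonate is absent, so CilJ is inactive.
With no repressor bound, *mibV* is transcribed.
So MibV is produced and active.
Shikimate is absent, so KulV is active.
With repressor MibV bound, *holE* is not transcribed.
So HolE is not produced.
FubP is constitutively active in this strain.
Indole is absent, so JalV is inactive.
Required activator JalV is absent, so *fenD* is not transcribed.
So FenD is not produced.
No repressor is bound and CilY is active, so *vorN* is transcribed.

ON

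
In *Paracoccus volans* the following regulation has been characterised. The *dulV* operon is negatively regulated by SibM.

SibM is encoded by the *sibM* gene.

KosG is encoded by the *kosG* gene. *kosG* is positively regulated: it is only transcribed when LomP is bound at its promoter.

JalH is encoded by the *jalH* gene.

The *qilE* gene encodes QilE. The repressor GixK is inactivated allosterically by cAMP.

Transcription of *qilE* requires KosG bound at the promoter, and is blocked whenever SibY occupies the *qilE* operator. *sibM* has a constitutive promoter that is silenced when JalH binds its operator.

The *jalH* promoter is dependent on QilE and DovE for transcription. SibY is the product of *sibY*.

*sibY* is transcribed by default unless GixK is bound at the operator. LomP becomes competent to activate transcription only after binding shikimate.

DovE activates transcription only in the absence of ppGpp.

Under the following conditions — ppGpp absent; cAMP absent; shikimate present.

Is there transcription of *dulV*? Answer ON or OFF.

Shikimate is present, so LomP is active.
No repressor is bound and LomP is active, so *kosG* is transcribed.
So KosG is produced and active.
cAMP is absent, so GixK is active.
With repressor GixK bound, *sibY* is not transcribed.
So SibY is not produced.
No repressor is bound and KosG is active, so *qilE* is transcribed.
So QilE is produced and active.
ppGpp is absent, so DovE is active.
No repressor is bound and QilE and DovE are active, so *jalH* is transcribed.
So JalH is produced and active.
With repressor JalH bound, *sibM* is not transcribed.
So SibM is not produced.
With no repressor bound, *dulV* is transcribed.

ON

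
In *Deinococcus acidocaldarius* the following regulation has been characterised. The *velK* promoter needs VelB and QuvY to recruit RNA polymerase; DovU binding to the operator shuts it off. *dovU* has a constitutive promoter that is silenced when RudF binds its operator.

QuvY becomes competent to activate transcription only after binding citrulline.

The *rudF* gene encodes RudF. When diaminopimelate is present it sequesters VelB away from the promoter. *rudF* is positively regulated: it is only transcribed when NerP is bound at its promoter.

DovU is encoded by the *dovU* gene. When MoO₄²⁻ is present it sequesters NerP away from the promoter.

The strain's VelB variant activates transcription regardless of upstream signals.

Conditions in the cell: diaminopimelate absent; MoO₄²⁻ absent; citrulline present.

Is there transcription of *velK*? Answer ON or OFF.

ON

MoO₄²⁻ is absent, so NerP is active.
No repressor is bound and NerP is active, so *rudF* is transcribed.
So RudF is produced and active.
With repressor RudF bound, *dovU* is not transcribed.
So DovU is not produced.
VelB is constitutively active in this strain.
Citrulline is present, so QuvY is active.
No repressor is bound and VelB and QuvY are active, so *velK* is transcribed.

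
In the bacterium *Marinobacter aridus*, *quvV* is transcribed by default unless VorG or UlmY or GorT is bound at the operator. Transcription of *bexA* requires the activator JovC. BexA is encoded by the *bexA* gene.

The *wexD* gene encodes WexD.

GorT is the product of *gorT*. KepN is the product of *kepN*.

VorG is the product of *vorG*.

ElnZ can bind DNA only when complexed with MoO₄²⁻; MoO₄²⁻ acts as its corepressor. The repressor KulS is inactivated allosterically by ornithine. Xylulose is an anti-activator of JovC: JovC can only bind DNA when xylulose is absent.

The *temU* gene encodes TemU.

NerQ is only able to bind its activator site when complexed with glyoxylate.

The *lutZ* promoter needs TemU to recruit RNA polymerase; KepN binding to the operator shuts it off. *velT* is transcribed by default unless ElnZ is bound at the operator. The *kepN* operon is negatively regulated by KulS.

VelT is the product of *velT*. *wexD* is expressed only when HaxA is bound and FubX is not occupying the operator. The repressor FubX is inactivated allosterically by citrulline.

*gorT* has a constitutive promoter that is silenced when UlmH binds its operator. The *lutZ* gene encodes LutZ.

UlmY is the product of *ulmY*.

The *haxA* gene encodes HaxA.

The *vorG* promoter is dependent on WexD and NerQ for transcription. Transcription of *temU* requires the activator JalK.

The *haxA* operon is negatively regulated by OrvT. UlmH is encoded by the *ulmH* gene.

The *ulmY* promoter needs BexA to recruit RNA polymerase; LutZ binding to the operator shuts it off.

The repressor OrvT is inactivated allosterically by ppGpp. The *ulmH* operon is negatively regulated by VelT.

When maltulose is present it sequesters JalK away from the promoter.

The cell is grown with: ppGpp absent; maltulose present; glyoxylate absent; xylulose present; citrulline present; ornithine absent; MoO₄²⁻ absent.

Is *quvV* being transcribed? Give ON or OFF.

OFF

Citrulline is present, so FubX is inactive.
ppGpp is absent, so OrvT is active.
With repressor OrvT bound, *haxA* is not transcribed.
So HaxA is not produced.
Required activator HaxA is absent, so *wexD* is not transcribed.
So WexD is not produced.
Glyoxylate is absent, so NerQ is inactive.
Required activator WexD is absent, so *vorG* is not transcribed.
So VorG is not produced.
Xylulose is present, so JovC is inactive.
Required activator JovC is absent, so *bexA* is not transcribed.
So BexA is not produced.
Ornithine is absent, so KulS is active.
With repressor KulS bound, *kepN* is not transcribed.
So KepN is not produced.
Maltulose is present, so JalK is inactive.
Required activator JalK is absent, so *temU* is not transcribed.
So TemU is not produced.
Required activator TemU is absent, so *lutZ* is not transcribed.
So LutZ is not produced.
Required activator BexA is absent, so *ulmY* is not transcribed.
So UlmY is not produced.
MoO₄²⁻ is absent, so ElnZ is inactive.
With no repressor bound, *velT* is transcribed.
So VelT is produced and active.
With repressor VelT bound, *ulmH* is not transcribed.
So UlmH is not produced.
With no repressor bound, *gorT* is transcribed.
So GorT is produced and active.
With repressor GorT bound, *quvV* is not transcribed.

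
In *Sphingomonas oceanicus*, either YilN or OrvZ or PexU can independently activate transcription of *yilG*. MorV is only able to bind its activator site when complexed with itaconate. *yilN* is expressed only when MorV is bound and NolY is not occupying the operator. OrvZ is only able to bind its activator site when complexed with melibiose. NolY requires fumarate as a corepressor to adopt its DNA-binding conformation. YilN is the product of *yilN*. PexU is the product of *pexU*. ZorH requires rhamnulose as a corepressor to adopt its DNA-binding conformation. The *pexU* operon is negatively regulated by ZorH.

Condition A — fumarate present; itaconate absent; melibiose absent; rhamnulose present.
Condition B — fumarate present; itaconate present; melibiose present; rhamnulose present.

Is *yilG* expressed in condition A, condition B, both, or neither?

Condition A:
Fumarate is present, so NolY is active.
Itaconate is absent, so MorV is inactive.
With repressor NolY bound, *yilN* is not transcribed.
So YilN is not produced.
Melibiose is absent, so OrvZ is inactive.
Rhamnulose is present, so ZorH is active.
With repressor ZorH bound, *pexU* is not transcribed.
So PexU is not produced.
No activator is available at the *yilG* promoter, so *yilG* is not transcribed.
→ *yilG* is OFF in A.
Condition B:
Fumarate is present, so NolY is active.
Itaconate is present, so MorV is active.
With repressor NolY bound, *yilN* is not transcribed.
So YilN is not produced.
Melibiose is present, so OrvZ is active.
Rhamnulose is present, so ZorH is active.
With repressor ZorH bound, *pexU* is not transcribed.
So PexU is not produced.
Activator OrvZ is present, so *yilG* is transcribed.
→ *yilG* is ON in B.

B only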